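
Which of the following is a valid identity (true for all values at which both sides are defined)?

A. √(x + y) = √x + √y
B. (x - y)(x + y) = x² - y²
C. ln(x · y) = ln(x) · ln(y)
B

A: fails at (1, 1) — LHS = √(2) ≈ 1.414, RHS = 2.
B: holds — e.g. at (4, 5), both sides equal -9.
C: fails at (3, 4) — LHS = ln(12) ≈ 2.485, RHS = ln(3)·ln(4) ≈ 1.523.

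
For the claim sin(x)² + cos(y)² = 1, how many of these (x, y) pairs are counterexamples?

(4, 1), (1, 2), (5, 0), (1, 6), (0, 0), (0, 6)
5

Testing each pair:
(4, 1): LHS = cos(1)² + sin(4)² ≈ 0.8647, RHS = 1 → counterexample
(1, 2): LHS = cos(2)² + sin(1)² ≈ 0.8813, RHS = 1 → counterexample
(5, 0): LHS = sin(5)² + 1 ≈ 1.92, RHS = 1 → counterexample
(1, 6): LHS = sin(1)² + cos(6)² ≈ 1.63, RHS = 1 → counterexample
(0, 0): LHS = 1, RHS = 1 → satisfies claim
(0, 6): LHS = cos(6)² ≈ 0.9219, RHS = 1 → counterexample

That makes 5 counterexamples.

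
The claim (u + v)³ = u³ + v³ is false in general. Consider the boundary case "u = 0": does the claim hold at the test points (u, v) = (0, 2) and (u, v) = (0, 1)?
Yes, holds at both test points

At (0, 2): LHS = 8, RHS = 8 → equal
At (0, 1): LHS = 1, RHS = 1 → equal

So the claim does hold at both of these boundary points, even though it is not an identity.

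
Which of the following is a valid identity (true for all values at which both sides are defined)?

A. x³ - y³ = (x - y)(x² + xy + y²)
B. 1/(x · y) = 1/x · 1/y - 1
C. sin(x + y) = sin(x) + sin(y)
A

A: holds — e.g. at (1, 2), both sides equal -7.
B: fails at (1, 4) — LHS = 1/4, RHS = -3/4.
C: fails at (6, 7) — LHS = sin(13) ≈ 0.4202, RHS = sin(6) + sin(7) ≈ 0.3776.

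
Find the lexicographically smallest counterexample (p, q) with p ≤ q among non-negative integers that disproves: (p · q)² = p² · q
(p, q) = (1, 2)

Substituting (1, 2) into the claim:
LHS = (1 · 2)² = 4
RHS = 1² · 2 = 2

Since LHS ≠ RHS, this pair disproves the claim, and no lexicographically smaller pair (p ≤ q, non-negative integers) does.

For instance (4, 5) is also a counterexample (LHS = 400, RHS = 80), but it's lexicographically larger.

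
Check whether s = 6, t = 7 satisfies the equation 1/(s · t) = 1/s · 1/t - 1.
Substituting s = 6, t = 7:

LHS = 1/(6 · 7) = 1/42
RHS = 1/6 · 1/7 - 1 = -41/42

LHS ≠ RHS, so the equation does not hold at this point.

Answer: Fails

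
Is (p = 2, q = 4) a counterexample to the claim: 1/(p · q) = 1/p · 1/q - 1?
Substituting p = 2, q = 4:
LHS = 1/(2 · 4) = 1/8
RHS = 1/2 · 1/4 - 1 = -7/8

Since LHS ≠ RHS, this pair disproves the claim.

Answer: Yes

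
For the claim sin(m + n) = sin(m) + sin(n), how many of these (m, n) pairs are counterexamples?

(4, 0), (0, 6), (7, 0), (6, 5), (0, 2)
1

Testing each pair:
(4, 0): LHS = sin(4) ≈ -0.7568, RHS = sin(4) ≈ -0.7568 → satisfies claim
(0, 6): LHS = sin(6) ≈ -0.2794, RHS = sin(6) ≈ -0.2794 → satisfies claim
(7, 0): LHS = sin(7) ≈ 0.657, RHS = sin(7) ≈ 0.657 → satisfies claim
(6, 5): LHS = sin(11) ≈ -1, RHS = sin(5) + sin(6) ≈ -1.238 → counterexample
(0, 2): LHS = sin(2) ≈ 0.9093, RHS = sin(2) ≈ 0.9093 → satisfies claim

That makes 1 counterexample.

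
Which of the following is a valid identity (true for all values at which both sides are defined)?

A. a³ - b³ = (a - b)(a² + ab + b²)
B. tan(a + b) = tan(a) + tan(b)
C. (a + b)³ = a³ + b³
A: holds — e.g. at (2, 3), both sides equal -19.
B: fails at (3, 5) — LHS = tan(8) ≈ -6.8, RHS = tan(5) + tan(3) ≈ -3.523.
C: fails at (2, 3) — LHS = 125, RHS = 35.

Answer: A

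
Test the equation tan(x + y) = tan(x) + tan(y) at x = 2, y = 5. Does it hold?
Substituting x = 2, y = 5:

LHS = tan(2 + 5) = tan(7) ≈ 0.8714
RHS = tan(2) + tan(5) ≈ -5.566

LHS ≠ RHS, so the equation does not hold at this point.

Answer: Fails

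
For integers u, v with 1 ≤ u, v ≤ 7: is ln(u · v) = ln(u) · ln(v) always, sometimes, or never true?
It holds at (u, v) = (1, 1) (both sides equal 0), but fails at (u, v) = (7, 5) (LHS = ln(35) ≈ 3.555, RHS = ln(5)·ln(7) ≈ 3.132).

Answer: Sometimes true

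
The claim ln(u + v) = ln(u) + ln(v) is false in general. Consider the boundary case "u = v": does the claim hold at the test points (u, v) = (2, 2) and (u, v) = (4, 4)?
At (2, 2): LHS = ln(4) ≈ 1.386, RHS = 2·ln(2) ≈ 1.386 → equal
At (4, 4): LHS = ln(8) ≈ 2.079 ≠ RHS = 2·ln(4) ≈ 2.773

Answer: Only at (2, 2)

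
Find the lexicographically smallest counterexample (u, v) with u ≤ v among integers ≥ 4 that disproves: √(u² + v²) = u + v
Substituting (4, 4) into the claim:
LHS = √(4² + 4²) = 4·√(2) ≈ 5.657
RHS = 4 + 4 = 8

Since LHS ≠ RHS, this pair disproves the claim, and no lexicographically smaller pair (u ≤ v, integers ≥ 4) does.

For instance (7, 8) is also a counterexample (LHS = √(113) ≈ 10.63, RHS = 15), but it's lexicographically larger.

Answer: (u, v) = (4, 4)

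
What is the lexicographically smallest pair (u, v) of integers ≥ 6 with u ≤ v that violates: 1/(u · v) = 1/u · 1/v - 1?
Substituting (6, 6) into the claim:
LHS = 1/(6 · 6) = 1/36
RHS = 1/6 · 1/6 - 1 = -35/36

Since LHS ≠ RHS, this pair disproves the claim, and no lexicographically smaller pair (u ≤ v, integers ≥ 6) does.

For instance (6, 7) is also a counterexample (LHS = 1/42, RHS = -41/42), but it's lexicographically larger.

Answer: (u, v) = (6, 6)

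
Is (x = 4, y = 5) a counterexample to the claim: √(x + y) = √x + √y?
Yes

Substituting x = 4, y = 5:
LHS = √(4 + 5) = 3
RHS = √4 + √5 = 2 + √(5) ≈ 4.236

Since LHS ≠ RHS, this pair disproves the claim.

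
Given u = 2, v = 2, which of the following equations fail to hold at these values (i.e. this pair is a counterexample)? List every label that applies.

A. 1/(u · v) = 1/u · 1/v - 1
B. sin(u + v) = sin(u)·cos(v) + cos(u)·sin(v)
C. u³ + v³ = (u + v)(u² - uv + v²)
Evaluating each claim at the given values:
A. LHS = 1/4, RHS = -3/4 → fails here (LHS ≠ RHS)
B. LHS = sin(4) ≈ -0.7568, RHS = 2·sin(2)·cos(2) ≈ -0.7568 → holds here (LHS = RHS)
C. LHS = 16, RHS = 16 → holds here (LHS = RHS)

Answer: A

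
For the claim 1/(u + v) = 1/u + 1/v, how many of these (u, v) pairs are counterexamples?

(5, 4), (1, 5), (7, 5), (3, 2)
Testing each pair:
(5, 4): LHS = 1/9, RHS = 9/20 → counterexample
(1, 5): LHS = 1/6, RHS = 6/5 → counterexample
(7, 5): LHS = 1/12, RHS = 12/35 → counterexample
(3, 2): LHS = 1/5, RHS = 5/6 → counterexample

That makes 4 counterexamples.

Answer: 4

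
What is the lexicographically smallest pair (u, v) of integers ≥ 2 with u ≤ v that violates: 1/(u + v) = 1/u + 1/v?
(u, v) = (2, 2)

Substituting (2, 2) into the claim:
LHS = 1/(2 + 2) = 1/4
RHS = 1/2 + 1/2 = 1

Since LHS ≠ RHS, this pair disproves the claim, and no lexicographically smaller pair (u ≤ v, integers ≥ 2) does.

For instance (8, 9) is also a counterexample (LHS = 1/17, RHS = 17/72), but it's lexicographically larger.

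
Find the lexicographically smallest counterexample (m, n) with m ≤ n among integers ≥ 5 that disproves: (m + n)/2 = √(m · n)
Substituting (5, 6) into the claim:
LHS = (5 + 6)/2 = 11/2
RHS = √(5 · 6) = √(30) ≈ 5.477

Since LHS ≠ RHS, this pair disproves the claim, and no lexicographically smaller pair (m ≤ n, integers ≥ 5) does.

For instance (7, 8) is also a counterexample (LHS = 15/2, RHS = 2·√(14) ≈ 7.483), but it's lexicographically larger.

Answer: (m, n) = (5, 6)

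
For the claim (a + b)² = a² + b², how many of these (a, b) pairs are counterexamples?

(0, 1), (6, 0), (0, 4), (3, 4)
Testing each pair:
(0, 1): LHS = 1, RHS = 1 → satisfies claim
(6, 0): LHS = 36, RHS = 36 → satisfies claim
(0, 4): LHS = 16, RHS = 16 → satisfies claim
(3, 4): LHS = 49, RHS = 25 → counterexample

That makes 1 counterexample.

Answer: 1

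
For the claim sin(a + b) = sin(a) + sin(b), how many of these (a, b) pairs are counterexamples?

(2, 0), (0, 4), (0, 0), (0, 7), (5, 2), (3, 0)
Testing each pair:
(2, 0): LHS = sin(2) ≈ 0.9093, RHS = sin(2) ≈ 0.9093 → satisfies claim
(0, 4): LHS = sin(4) ≈ -0.7568, RHS = sin(4) ≈ -0.7568 → satisfies claim
(0, 0): LHS = 0, RHS = 0 → satisfies claim
(0, 7): LHS = sin(7) ≈ 0.657, RHS = sin(7) ≈ 0.657 → satisfies claim
(5, 2): LHS = sin(7) ≈ 0.657, RHS = sin(5) + sin(2) ≈ -0.04963 → counterexample
(3, 0): LHS = sin(3) ≈ 0.1411, RHS = sin(3) ≈ 0.1411 → satisfies claim

That makes 1 counterexample.

Answer: 1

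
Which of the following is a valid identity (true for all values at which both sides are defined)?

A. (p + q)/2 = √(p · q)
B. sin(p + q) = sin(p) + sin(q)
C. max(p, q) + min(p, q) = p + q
C

A: fails at (3, 5) — LHS = 4, RHS = √(15) ≈ 3.873.
B: fails at (1, 2) — LHS = sin(3) ≈ 0.1411, RHS = sin(1) + sin(2) ≈ 1.751.
C: holds — e.g. at (2, 4), both sides equal 6.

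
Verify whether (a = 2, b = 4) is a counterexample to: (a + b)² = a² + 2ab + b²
No

Substituting a = 2, b = 4:
LHS = (2 + 4)² = 36
RHS = 2² + 2·2·4 + 4² = 36

The sides agree, so this pair does not disprove the claim.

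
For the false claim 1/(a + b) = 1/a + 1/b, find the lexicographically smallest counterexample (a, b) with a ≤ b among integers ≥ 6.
(a, b) = (6, 6)

Substituting (6, 6) into the claim:
LHS = 1/(6 + 6) = 1/12
RHS = 1/6 + 1/6 = 1/3

Since LHS ≠ RHS, this pair disproves the claim, and no lexicographically smaller pair (a ≤ b, integers ≥ 6) does.

For instance (9, 10) is also a counterexample (LHS = 1/19, RHS = 19/90), but it's lexicographically larger.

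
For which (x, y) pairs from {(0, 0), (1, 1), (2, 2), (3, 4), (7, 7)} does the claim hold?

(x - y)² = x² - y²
Testing each pair:
(0, 0): LHS = 0, RHS = 0 → holds
(1, 1): LHS = 0, RHS = 0 → holds
(2, 2): LHS = 0, RHS = 0 → holds
(3, 4): LHS = 1, RHS = -7 → fails
(7, 7): LHS = 0, RHS = 0 → holds

4 of 5 pairs satisfy the claim.

Answer: (0, 0), (1, 1), (2, 2), (7, 7)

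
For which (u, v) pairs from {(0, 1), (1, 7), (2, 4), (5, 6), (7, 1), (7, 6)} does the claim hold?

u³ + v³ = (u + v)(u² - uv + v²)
Testing each pair:
(0, 1): LHS = 1, RHS = 1 → holds
(1, 7): LHS = 344, RHS = 344 → holds
(2, 4): LHS = 72, RHS = 72 → holds
(5, 6): LHS = 341, RHS = 341 → holds
(7, 1): LHS = 344, RHS = 344 → holds
(7, 6): LHS = 559, RHS = 559 → holds

Every pair satisfies the claim.

Answer: All pairs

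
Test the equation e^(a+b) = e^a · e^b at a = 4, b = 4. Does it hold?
Holds

Substituting a = 4, b = 4:

LHS = e^(4+4) = e^8 ≈ 2981
RHS = e^4 · e^4 = e^8 ≈ 2981

LHS = RHS, so the equation holds at this point.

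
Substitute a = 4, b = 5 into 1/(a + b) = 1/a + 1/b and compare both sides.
LHS = 1/(4 + 5) = 1/9
RHS = 1/4 + 1/5 = 9/20

LHS ≠ RHS, so the equation does not hold here.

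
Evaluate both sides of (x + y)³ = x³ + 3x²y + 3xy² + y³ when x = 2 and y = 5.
LHS = (2 + 5)³ = 343
RHS = 2³ + 3·2²·5 + 3·2·5² + 5³ = 343

LHS = RHS: the two sides agree.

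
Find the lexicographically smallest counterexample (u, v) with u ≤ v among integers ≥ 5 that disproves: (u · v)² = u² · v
Substituting (5, 5) into the claim:
LHS = (5 · 5)² = 625
RHS = 5² · 5 = 125

Since LHS ≠ RHS, this pair disproves the claim, and no lexicographically smaller pair (u ≤ v, integers ≥ 5) does.

For instance (9, 12) is also a counterexample (LHS = 11664, RHS = 972), but it's lexicographically larger.

Answer: (u, v) = (5, 5)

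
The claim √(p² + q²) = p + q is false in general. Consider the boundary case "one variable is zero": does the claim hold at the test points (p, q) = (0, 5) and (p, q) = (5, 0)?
At (0, 5): LHS = 5, RHS = 5 → equal
At (5, 0): LHS = 5, RHS = 5 → equal

So the claim does hold at both of these boundary points, even though it is not an identity.

Answer: Yes, holds at both test points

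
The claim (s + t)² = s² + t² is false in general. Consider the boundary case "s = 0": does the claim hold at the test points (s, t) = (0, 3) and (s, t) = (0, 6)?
Yes, holds at both test points

At (0, 3): LHS = 9, RHS = 9 → equal
At (0, 6): LHS = 36, RHS = 36 → equal

So the claim does hold at both of these boundary points, even though it is not an identity.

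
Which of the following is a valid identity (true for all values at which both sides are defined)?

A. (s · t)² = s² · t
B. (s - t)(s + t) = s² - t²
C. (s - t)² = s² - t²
A: fails at (5, 5) — LHS = 625, RHS = 125.
B: holds — e.g. at (0, 1), both sides equal -1.
C: fails at (1, 4) — LHS = 9, RHS = -15.

Answer: B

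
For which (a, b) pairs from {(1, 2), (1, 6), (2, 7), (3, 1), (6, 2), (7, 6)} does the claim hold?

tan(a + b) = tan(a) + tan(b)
None

Testing each pair:
(1, 2): LHS = tan(3) ≈ -0.1425, RHS = tan(2) + tan(1) ≈ -0.6276 → fails
(1, 6): LHS = tan(7) ≈ 0.8714, RHS = tan(6) + tan(1) ≈ 1.266 → fails
(2, 7): LHS = tan(9) ≈ -0.4523, RHS = tan(2) + tan(7) ≈ -1.314 → fails
(3, 1): LHS = tan(4) ≈ 1.158, RHS = tan(3) + tan(1) ≈ 1.415 → fails
(6, 2): LHS = tan(8) ≈ -6.8, RHS = tan(2) + tan(6) ≈ -2.476 → fails
(7, 6): LHS = tan(13) ≈ 0.463, RHS = tan(6) + tan(7) ≈ 0.5804 → fails

No pair satisfies the claim.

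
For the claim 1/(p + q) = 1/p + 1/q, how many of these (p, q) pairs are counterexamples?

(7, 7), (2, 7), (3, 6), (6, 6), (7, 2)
Testing each pair:
(7, 7): LHS = 1/14, RHS = 2/7 → counterexample
(2, 7): LHS = 1/9, RHS = 9/14 → counterexample
(3, 6): LHS = 1/9, RHS = 1/2 → counterexample
(6, 6): LHS = 1/12, RHS = 1/3 → counterexample
(7, 2): LHS = 1/9, RHS = 9/14 → counterexample

That makes 5 counterexamples.

Answer: 5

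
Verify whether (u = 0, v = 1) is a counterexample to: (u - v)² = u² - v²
Yes

Substituting u = 0, v = 1:
LHS = (0 - 1)² = 1
RHS = 0² - 1² = -1

Since LHS ≠ RHS, this pair disproves the claim.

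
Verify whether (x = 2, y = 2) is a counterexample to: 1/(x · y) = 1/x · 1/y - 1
Substituting x = 2, y = 2:
LHS = 1/(2 · 2) = 1/4
RHS = 1/2 · 1/2 - 1 = -3/4

Since LHS ≠ RHS, this pair disproves the claim.

Answer: Yes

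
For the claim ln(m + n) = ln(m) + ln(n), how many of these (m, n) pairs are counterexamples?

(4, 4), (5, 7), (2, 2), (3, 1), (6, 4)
Testing each pair:
(4, 4): LHS = ln(8) ≈ 2.079, RHS = 2·ln(4) ≈ 2.773 → counterexample
(5, 7): LHS = ln(12) ≈ 2.485, RHS = ln(5) + ln(7) ≈ 3.555 → counterexample
(2, 2): LHS = ln(4) ≈ 1.386, RHS = 2·ln(2) ≈ 1.386 → satisfies claim
(3, 1): LHS = ln(4) ≈ 1.386, RHS = ln(3) ≈ 1.099 → counterexample
(6, 4): LHS = ln(10) ≈ 2.303, RHS = ln(4) + ln(6) ≈ 3.178 → counterexample

That makes 4 counterexamples.

Answer: 4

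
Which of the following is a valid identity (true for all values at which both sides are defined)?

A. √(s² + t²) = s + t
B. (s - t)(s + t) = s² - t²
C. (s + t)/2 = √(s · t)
B

A: fails at (1, 2) — LHS = √(5) ≈ 2.236, RHS = 3.
B: holds — e.g. at (1, 1), both sides equal 0.
C: fails at (1, 3) — LHS = 2, RHS = √(3) ≈ 1.732.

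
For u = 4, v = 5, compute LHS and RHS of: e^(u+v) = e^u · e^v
LHS = e^(4+5) = e^9 ≈ 8103
RHS = e^4 · e^5 = e^9 ≈ 8103

LHS = RHS: the two sides agree.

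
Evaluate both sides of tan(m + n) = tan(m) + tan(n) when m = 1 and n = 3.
LHS = tan(1 + 3) = tan(4) ≈ 1.158
RHS = tan(1) + tan(3) ≈ 1.415

LHS ≠ RHS (they differ by about 0.257), so the equation does not hold here.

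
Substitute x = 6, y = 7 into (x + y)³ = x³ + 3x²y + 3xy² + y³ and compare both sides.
LHS = (6 + 7)³ = 2197
RHS = 6³ + 3·6²·7 + 3·6·7² + 7³ = 2197

LHS = RHS: the two sides agree.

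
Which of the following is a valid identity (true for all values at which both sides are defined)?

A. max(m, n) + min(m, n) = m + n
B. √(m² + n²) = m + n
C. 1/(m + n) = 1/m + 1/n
A: holds — e.g. at (3, 4), both sides equal 7.
B: fails at (5, 5) — LHS = 5·√(2) ≈ 7.071, RHS = 10.
C: fails at (4, 6) — LHS = 1/10, RHS = 5/12.

Answer: A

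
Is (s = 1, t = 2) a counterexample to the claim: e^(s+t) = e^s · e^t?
No

Substituting s = 1, t = 2:
LHS = e^(1+2) = e^3 ≈ 20.09
RHS = e^1 · e^2 = e^3 ≈ 20.09

The sides agree, so this pair does not disprove the claim.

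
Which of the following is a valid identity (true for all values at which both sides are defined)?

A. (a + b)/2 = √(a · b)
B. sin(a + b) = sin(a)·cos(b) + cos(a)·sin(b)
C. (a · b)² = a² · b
B

A: fails at (2, 3) — LHS = 5/2, RHS = √(6) ≈ 2.449.
B: holds — e.g. at (5, 8), both sides equal sin(13) ≈ 0.4202.
C: fails at (5, 5) — LHS = 625, RHS = 125.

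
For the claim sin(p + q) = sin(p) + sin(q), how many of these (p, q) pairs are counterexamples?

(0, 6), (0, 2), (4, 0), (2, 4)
Testing each pair:
(0, 6): LHS = sin(6) ≈ -0.2794, RHS = sin(6) ≈ -0.2794 → satisfies claim
(0, 2): LHS = sin(2) ≈ 0.9093, RHS = sin(2) ≈ 0.9093 → satisfies claim
(4, 0): LHS = sin(4) ≈ -0.7568, RHS = sin(4) ≈ -0.7568 → satisfies claim
(2, 4): LHS = sin(6) ≈ -0.2794, RHS = sin(4) + sin(2) ≈ 0.1525 → counterexample

That makes 1 counterexample.

Answer: 1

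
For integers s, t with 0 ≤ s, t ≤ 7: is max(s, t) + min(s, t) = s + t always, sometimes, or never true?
The identity holds for every pair in the range. For instance at (s, t) = (2, 7): both sides equal 9.

Answer: Always true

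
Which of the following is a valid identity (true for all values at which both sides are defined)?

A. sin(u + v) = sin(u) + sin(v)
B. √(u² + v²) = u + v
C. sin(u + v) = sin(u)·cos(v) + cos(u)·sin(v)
A: fails at (2, 7) — LHS = sin(9) ≈ 0.4121, RHS = sin(7) + sin(2) ≈ 1.566.
B: fails at (4, 5) — LHS = √(41) ≈ 6.403, RHS = 9.
C: holds — e.g. at (5, 5), both sides equal sin(10) ≈ -0.544.

Answer: C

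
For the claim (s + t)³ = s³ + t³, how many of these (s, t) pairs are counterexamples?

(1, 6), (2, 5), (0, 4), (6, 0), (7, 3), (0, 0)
3

Testing each pair:
(1, 6): LHS = 343, RHS = 217 → counterexample
(2, 5): LHS = 343, RHS = 133 → counterexample
(0, 4): LHS = 64, RHS = 64 → satisfies claim
(6, 0): LHS = 216, RHS = 216 → satisfies claim
(7, 3): LHS = 1000, RHS = 370 → counterexample
(0, 0): LHS = 0, RHS = 0 → satisfies claim

That makes 3 counterexamples.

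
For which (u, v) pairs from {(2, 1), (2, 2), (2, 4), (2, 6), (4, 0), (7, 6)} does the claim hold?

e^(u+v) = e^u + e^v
None

Testing each pair:
(2, 1): LHS = e^3 ≈ 20.09, RHS = e + e^2 ≈ 10.11 → fails
(2, 2): LHS = e^4 ≈ 54.6, RHS = 2·e^2 ≈ 14.78 → fails
(2, 4): LHS = e^6 ≈ 403.4, RHS = e^2 + e^4 ≈ 61.99 → fails
(2, 6): LHS = e^8 ≈ 2981, RHS = e^2 + e^6 ≈ 410.8 → fails
(4, 0): LHS = e^4 ≈ 54.6, RHS = 1 + e^4 ≈ 55.6 → fails
(7, 6): LHS = e^13 ≈ 442413.4, RHS = e^6 + e^7 ≈ 1500 → fails

No pair satisfies the claim.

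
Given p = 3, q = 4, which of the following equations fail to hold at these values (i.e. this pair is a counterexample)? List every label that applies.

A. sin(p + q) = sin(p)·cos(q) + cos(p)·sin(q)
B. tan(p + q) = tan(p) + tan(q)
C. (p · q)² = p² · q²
B

Evaluating each claim at the given values:
A. LHS = sin(7) ≈ 0.657, RHS = sin(3)·cos(4) + sin(4)·cos(3) ≈ 0.657 → holds here (LHS = RHS)
B. LHS = tan(7) ≈ 0.8714, RHS = tan(3) + tan(4) ≈ 1.015 → fails here (LHS ≠ RHS)
C. LHS = 144, RHS = 144 → holds here (LHS = RHS)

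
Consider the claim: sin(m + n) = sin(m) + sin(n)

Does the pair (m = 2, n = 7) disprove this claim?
Yes

Substituting m = 2, n = 7:
LHS = sin(2 + 7) = sin(9) ≈ 0.4121
RHS = sin(2) + sin(7) ≈ 1.566

Since LHS ≠ RHS, this pair disproves the claim.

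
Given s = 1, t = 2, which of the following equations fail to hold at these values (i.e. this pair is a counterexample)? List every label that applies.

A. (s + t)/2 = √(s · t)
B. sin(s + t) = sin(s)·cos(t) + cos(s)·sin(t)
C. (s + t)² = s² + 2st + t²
A

Evaluating each claim at the given values:
A. LHS = 3/2, RHS = √(2) ≈ 1.414 → fails here (LHS ≠ RHS)
B. LHS = sin(3) ≈ 0.1411, RHS = sin(1)·cos(2) + sin(2)·cos(1) ≈ 0.1411 → holds here (LHS = RHS)
C. LHS = 9, RHS = 9 → holds here (LHS = RHS)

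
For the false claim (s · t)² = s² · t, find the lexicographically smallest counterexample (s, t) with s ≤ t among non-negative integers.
At (0, 4): both sides equal 0, so it holds there.

Substituting (1, 2) into the claim:
LHS = (1 · 2)² = 4
RHS = 1² · 2 = 2

Since LHS ≠ RHS, this pair disproves the claim, and no lexicographically smaller pair (s ≤ t, non-negative integers) does.

For instance (5, 5) is also a counterexample (LHS = 625, RHS = 125), but it's lexicographically larger.

Answer: (s, t) = (1, 2)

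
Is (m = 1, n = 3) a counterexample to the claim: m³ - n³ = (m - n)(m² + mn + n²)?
Substituting m = 1, n = 3:
LHS = 1³ - 3³ = -26
RHS = (1 - 3)(1² + 1·3 + 3²) = -26

The sides agree, so this pair does not disprove the claim.

Answer: No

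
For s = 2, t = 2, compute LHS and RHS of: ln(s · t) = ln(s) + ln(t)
LHS = ln(2 · 2) = ln(4) ≈ 1.386
RHS = ln(2) + ln(2) = 2·ln(2) ≈ 1.386

LHS = RHS: the two sides agree.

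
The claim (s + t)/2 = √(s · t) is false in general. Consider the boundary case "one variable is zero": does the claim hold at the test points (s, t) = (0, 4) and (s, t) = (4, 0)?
At (0, 4): LHS = 2 ≠ RHS = 0
At (4, 0): LHS = 2 ≠ RHS = 0

Answer: No, fails at both test points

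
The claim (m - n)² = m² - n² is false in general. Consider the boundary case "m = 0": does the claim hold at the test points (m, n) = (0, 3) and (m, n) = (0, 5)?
No, fails at both test points

At (0, 3): LHS = 9 ≠ RHS = -9
At (0, 5): LHS = 25 ≠ RHS = -25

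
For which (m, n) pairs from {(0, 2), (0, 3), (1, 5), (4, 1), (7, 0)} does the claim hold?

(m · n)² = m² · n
(0, 2), (0, 3), (4, 1), (7, 0)

Testing each pair:
(0, 2): LHS = 0, RHS = 0 → holds
(0, 3): LHS = 0, RHS = 0 → holds
(1, 5): LHS = 25, RHS = 5 → fails
(4, 1): LHS = 16, RHS = 16 → holds
(7, 0): LHS = 0, RHS = 0 → holds

4 of 5 pairs satisfy the claim.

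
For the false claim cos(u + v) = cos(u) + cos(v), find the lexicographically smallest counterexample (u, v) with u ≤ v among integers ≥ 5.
(u, v) = (5, 5)

Substituting (5, 5) into the claim:
LHS = cos(5 + 5) = cos(10) ≈ -0.8391
RHS = cos(5) + cos(5) = 2·cos(5) ≈ 0.5673

Since LHS ≠ RHS, this pair disproves the claim, and no lexicographically smaller pair (u ≤ v, integers ≥ 5) does.

For instance (7, 12) is also a counterexample (LHS = cos(19) ≈ 0.9887, RHS = cos(7) + cos(12) ≈ 1.598), but it's lexicographically larger.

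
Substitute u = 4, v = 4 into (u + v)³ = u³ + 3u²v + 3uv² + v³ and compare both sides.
LHS = (4 + 4)³ = 512
RHS = 4³ + 3·4²·4 + 3·4·4² + 4³ = 512

LHS = RHS: the two sides agree.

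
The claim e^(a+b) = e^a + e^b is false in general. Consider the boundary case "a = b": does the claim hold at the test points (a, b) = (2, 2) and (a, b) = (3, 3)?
No, fails at both test points

At (2, 2): LHS = e^4 ≈ 54.6 ≠ RHS = 2·e^2 ≈ 14.78
At (3, 3): LHS = e^6 ≈ 403.4 ≠ RHS = 2·e^3 ≈ 40.17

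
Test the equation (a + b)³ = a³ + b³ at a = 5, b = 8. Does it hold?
Fails

Substituting a = 5, b = 8:

LHS = (5 + 8)³ = 2197
RHS = 5³ + 8³ = 637

LHS ≠ RHS, so the equation does not hold at this point.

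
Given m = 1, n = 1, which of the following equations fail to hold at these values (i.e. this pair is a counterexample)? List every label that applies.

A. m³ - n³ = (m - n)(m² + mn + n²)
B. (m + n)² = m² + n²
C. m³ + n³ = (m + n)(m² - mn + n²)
Evaluating each claim at the given values:
A. LHS = 0, RHS = 0 → holds here (LHS = RHS)
B. LHS = 4, RHS = 2 → fails here (LHS ≠ RHS)
C. LHS = 2, RHS = 2 → holds here (LHS = RHS)

Answer: B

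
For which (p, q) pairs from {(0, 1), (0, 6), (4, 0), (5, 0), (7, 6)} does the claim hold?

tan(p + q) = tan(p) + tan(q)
(0, 1), (0, 6), (4, 0), (5, 0)

Testing each pair:
(0, 1): LHS = tan(1) ≈ 1.557, RHS = tan(1) ≈ 1.557 → holds
(0, 6): LHS = tan(6) ≈ -0.291, RHS = tan(6) ≈ -0.291 → holds
(4, 0): LHS = tan(4) ≈ 1.158, RHS = tan(4) ≈ 1.158 → holds
(5, 0): LHS = tan(5) ≈ -3.381, RHS = tan(5) ≈ -3.381 → holds
(7, 6): LHS = tan(13) ≈ 0.463, RHS = tan(6) + tan(7) ≈ 0.5804 → fails

4 of 5 pairs satisfy the claim.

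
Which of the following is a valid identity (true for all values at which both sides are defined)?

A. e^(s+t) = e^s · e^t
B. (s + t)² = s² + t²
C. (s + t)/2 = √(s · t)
A

A: holds — e.g. at (6, 7), both sides equal e^13 ≈ 442413.4.
B: fails at (4, 6) — LHS = 100, RHS = 52.
C: fails at (3, 7) — LHS = 5, RHS = √(21) ≈ 4.583.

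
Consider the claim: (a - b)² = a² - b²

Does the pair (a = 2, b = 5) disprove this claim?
Substituting a = 2, b = 5:
LHS = (2 - 5)² = 9
RHS = 2² - 5² = -21

Since LHS ≠ RHS, this pair disproves the claim.

Answer: Yes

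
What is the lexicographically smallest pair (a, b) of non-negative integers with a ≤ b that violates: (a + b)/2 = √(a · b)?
Substituting (0, 1) into the claim:
LHS = (0 + 1)/2 = 1/2
RHS = √(0 · 1) = 0

Since LHS ≠ RHS, this pair disproves the claim, and no lexicographically smaller pair (a ≤ b, non-negative integers) does.

For instance (0, 3) is also a counterexample (LHS = 3/2, RHS = 0), but it's lexicographically larger.

Answer: (a, b) = (0, 1)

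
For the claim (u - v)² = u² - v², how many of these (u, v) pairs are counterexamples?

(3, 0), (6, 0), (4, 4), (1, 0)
0

Testing each pair:
(3, 0): LHS = 9, RHS = 9 → satisfies claim
(6, 0): LHS = 36, RHS = 36 → satisfies claim
(4, 4): LHS = 0, RHS = 0 → satisfies claim
(1, 0): LHS = 1, RHS = 1 → satisfies claim

That makes 0 counterexamples.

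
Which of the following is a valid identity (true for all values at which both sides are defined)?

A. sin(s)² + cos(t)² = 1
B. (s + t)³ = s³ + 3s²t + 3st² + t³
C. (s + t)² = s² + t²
B

A: fails at (2, 4) — LHS = cos(4)² + sin(2)² ≈ 1.254, RHS = 1.
B: holds — e.g. at (4, 4), both sides equal 512.
C: fails at (3, 3) — LHS = 36, RHS = 18.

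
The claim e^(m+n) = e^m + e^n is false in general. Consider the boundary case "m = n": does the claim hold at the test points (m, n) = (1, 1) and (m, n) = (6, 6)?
At (1, 1): LHS = e^2 ≈ 7.389 ≠ RHS = 2·e ≈ 5.437
At (6, 6): LHS = e^12 ≈ 162754.8 ≠ RHS = 2·e^6 ≈ 806.9

Answer: No, fails at both test points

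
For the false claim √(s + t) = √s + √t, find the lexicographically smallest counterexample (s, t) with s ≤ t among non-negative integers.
(s, t) = (1, 1)

Substituting (1, 1) into the claim:
LHS = √(1 + 1) = √(2) ≈ 1.414
RHS = √1 + √1 = 2

Since LHS ≠ RHS, this pair disproves the claim, and no lexicographically smaller pair (s ≤ t, non-negative integers) does.

For instance (1, 4) is also a counterexample (LHS = √(5) ≈ 2.236, RHS = 3), but it's lexicographically larger.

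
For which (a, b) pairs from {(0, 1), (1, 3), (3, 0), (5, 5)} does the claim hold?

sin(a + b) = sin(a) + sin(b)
(0, 1), (3, 0)

Testing each pair:
(0, 1): LHS = sin(1) ≈ 0.8415, RHS = sin(1) ≈ 0.8415 → holds
(1, 3): LHS = sin(4) ≈ -0.7568, RHS = sin(3) + sin(1) ≈ 0.9826 → fails
(3, 0): LHS = sin(3) ≈ 0.1411, RHS = sin(3) ≈ 0.1411 → holds
(5, 5): LHS = sin(10) ≈ -0.544, RHS = 2·sin(5) ≈ -1.918 → fails

2 of 4 pairs satisfy the claim.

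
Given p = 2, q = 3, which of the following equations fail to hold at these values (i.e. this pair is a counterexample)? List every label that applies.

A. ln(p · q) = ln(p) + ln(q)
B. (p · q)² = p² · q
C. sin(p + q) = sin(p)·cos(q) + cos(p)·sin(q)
B

Evaluating each claim at the given values:
A. LHS = ln(6) ≈ 1.792, RHS = ln(2) + ln(3) ≈ 1.792 → holds here (LHS = RHS)
B. LHS = 36, RHS = 12 → fails here (LHS ≠ RHS)
C. LHS = sin(5) ≈ -0.9589, RHS = sin(2)·cos(3) + sin(3)·cos(2) ≈ -0.9589 → holds here (LHS = RHS)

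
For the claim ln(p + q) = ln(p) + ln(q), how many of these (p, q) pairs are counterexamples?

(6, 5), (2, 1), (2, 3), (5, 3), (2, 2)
Testing each pair:
(6, 5): LHS = ln(11) ≈ 2.398, RHS = ln(5) + ln(6) ≈ 3.401 → counterexample
(2, 1): LHS = ln(3) ≈ 1.099, RHS = ln(2) ≈ 0.6931 → counterexample
(2, 3): LHS = ln(5) ≈ 1.609, RHS = ln(2) + ln(3) ≈ 1.792 → counterexample
(5, 3): LHS = ln(8) ≈ 2.079, RHS = ln(3) + ln(5) ≈ 2.708 → counterexample
(2, 2): LHS = ln(4) ≈ 1.386, RHS = 2·ln(2) ≈ 1.386 → satisfies claim

That makes 4 counterexamples.

Answer: 4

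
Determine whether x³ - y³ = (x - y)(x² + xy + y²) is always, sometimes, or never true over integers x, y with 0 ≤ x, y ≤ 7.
Always true

The identity holds for every pair in the range. For instance at (x, y) = (5, 2): both sides equal 117.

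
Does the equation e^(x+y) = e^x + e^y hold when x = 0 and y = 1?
Fails

Substituting x = 0, y = 1:

LHS = e^(0+1) = e ≈ 2.718
RHS = e^0 + e^1 = 1 + e ≈ 3.718

LHS ≠ RHS, so the equation does not hold at this point.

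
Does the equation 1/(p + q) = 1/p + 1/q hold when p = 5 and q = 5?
Substituting p = 5, q = 5:

LHS = 1/(5 + 5) = 1/10
RHS = 1/5 + 1/5 = 2/5

LHS ≠ RHS, so the equation does not hold at this point.

Answer: Fails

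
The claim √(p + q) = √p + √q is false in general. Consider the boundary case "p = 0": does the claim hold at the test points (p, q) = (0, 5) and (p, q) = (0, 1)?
Yes, holds at both test points

At (0, 5): LHS = √(5) ≈ 2.236, RHS = √(5) ≈ 2.236 → equal
At (0, 1): LHS = 1, RHS = 1 → equal

So the claim does hold at both of these boundary points, even though it is not an identity.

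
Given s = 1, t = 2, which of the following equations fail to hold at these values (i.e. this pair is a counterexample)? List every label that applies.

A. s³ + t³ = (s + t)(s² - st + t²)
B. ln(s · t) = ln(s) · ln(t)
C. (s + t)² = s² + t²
B, C

Evaluating each claim at the given values:
A. LHS = 9, RHS = 9 → holds here (LHS = RHS)
B. LHS = ln(2) ≈ 0.6931, RHS = 0 → fails here (LHS ≠ RHS)
C. LHS = 9, RHS = 5 → fails here (LHS ≠ RHS)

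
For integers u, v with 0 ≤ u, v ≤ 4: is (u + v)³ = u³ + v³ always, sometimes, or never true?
It holds at (u, v) = (4, 0) (both sides equal 64), but fails at (u, v) = (4, 3) (LHS = 343, RHS = 91).

Answer: Sometimes true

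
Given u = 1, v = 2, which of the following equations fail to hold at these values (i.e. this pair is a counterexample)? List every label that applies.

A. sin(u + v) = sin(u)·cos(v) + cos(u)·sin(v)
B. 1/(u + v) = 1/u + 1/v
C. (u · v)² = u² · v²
B

Evaluating each claim at the given values:
A. LHS = sin(3) ≈ 0.1411, RHS = sin(1)·cos(2) + sin(2)·cos(1) ≈ 0.1411 → holds here (LHS = RHS)
B. LHS = 1/3, RHS = 3/2 → fails here (LHS ≠ RHS)
C. LHS = 4, RHS = 4 → holds here (LHS = RHS)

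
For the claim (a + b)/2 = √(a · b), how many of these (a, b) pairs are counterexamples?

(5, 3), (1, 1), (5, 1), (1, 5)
Testing each pair:
(5, 3): LHS = 4, RHS = √(15) ≈ 3.873 → counterexample
(1, 1): LHS = 1, RHS = 1 → satisfies claim
(5, 1): LHS = 3, RHS = √(5) ≈ 2.236 → counterexample
(1, 5): LHS = 3, RHS = √(5) ≈ 2.236 → counterexample

That makes 3 counterexamples.

Answer: 3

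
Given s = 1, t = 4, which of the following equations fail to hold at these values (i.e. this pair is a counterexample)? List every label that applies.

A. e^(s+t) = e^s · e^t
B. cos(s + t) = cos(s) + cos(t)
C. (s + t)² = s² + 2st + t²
Evaluating each claim at the given values:
A. LHS = e^5 ≈ 148.4, RHS = e^5 ≈ 148.4 → holds here (LHS = RHS)
B. LHS = cos(5) ≈ 0.2837, RHS = cos(4) + cos(1) ≈ -0.1133 → fails here (LHS ≠ RHS)
C. LHS = 25, RHS = 25 → holds here (LHS = RHS)

Answer: B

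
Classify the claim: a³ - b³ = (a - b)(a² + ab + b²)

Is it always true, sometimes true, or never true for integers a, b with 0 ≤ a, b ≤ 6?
The identity holds for every pair in the range. For instance at (a, b) = (6, 6): both sides equal 0.

Answer: Always true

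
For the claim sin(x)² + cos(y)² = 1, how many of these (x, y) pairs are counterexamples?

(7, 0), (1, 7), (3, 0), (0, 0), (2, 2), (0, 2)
Testing each pair:
(7, 0): LHS = sin(7)² + 1 ≈ 1.432, RHS = 1 → counterexample
(1, 7): LHS = cos(7)² + sin(1)² ≈ 1.276, RHS = 1 → counterexample
(3, 0): LHS = sin(3)² + 1 ≈ 1.02, RHS = 1 → counterexample
(0, 0): LHS = 1, RHS = 1 → satisfies claim
(2, 2): LHS = cos(2)² + sin(2)² = 1, RHS = 1 → satisfies claim
(0, 2): LHS = cos(2)² ≈ 0.1732, RHS = 1 → counterexample

That makes 4 counterexamples.

Answer: 4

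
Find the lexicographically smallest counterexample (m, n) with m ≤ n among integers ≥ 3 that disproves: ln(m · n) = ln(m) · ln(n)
Substituting (3, 3) into the claim:
LHS = ln(3 · 3) = ln(9) ≈ 2.197
RHS = ln(3) · ln(3) = ln(3)² ≈ 1.207

Since LHS ≠ RHS, this pair disproves the claim, and no lexicographically smaller pair (m ≤ n, integers ≥ 3) does.

For instance (3, 4) is also a counterexample (LHS = ln(12) ≈ 2.485, RHS = ln(3)·ln(4) ≈ 1.523), but it's lexicographically larger.

Answer: (m, n) = (3, 3)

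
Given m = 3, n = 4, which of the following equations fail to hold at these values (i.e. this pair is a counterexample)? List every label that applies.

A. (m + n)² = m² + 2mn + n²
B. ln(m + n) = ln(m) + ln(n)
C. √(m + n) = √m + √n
Evaluating each claim at the given values:
A. LHS = 49, RHS = 49 → holds here (LHS = RHS)
B. LHS = ln(7) ≈ 1.946, RHS = ln(3) + ln(4) ≈ 2.485 → fails here (LHS ≠ RHS)
C. LHS = √(7) ≈ 2.646, RHS = √(3) + 2 ≈ 3.732 → fails here (LHS ≠ RHS)

Answer: B, C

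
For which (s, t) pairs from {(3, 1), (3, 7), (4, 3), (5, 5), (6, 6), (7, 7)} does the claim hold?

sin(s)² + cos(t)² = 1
Testing each pair:
(3, 1): LHS = sin(3)² + cos(1)² ≈ 0.3118, RHS = 1 → fails
(3, 7): LHS = sin(3)² + cos(7)² ≈ 0.5883, RHS = 1 → fails
(4, 3): LHS = sin(4)² + cos(3)² ≈ 1.553, RHS = 1 → fails
(5, 5): LHS = cos(5)² + sin(5)² = 1, RHS = 1 → holds
(6, 6): LHS = sin(6)² + cos(6)² = 1, RHS = 1 → holds
(7, 7): LHS = sin(7)² + cos(7)² = 1, RHS = 1 → holds

3 of 6 pairs satisfy the claim.

Answer: (5, 5), (6, 6), (7, 7)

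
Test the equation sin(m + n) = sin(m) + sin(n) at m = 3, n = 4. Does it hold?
Fails

Substituting m = 3, n = 4:

LHS = sin(3 + 4) = sin(7) ≈ 0.657
RHS = sin(3) + sin(4) ≈ -0.6157

LHS ≠ RHS, so the equation does not hold at this point.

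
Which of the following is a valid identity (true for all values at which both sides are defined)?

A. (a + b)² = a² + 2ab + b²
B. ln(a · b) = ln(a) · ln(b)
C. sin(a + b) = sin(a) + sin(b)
A: holds — e.g. at (1, 2), both sides equal 9.
B: fails at (5, 5) — LHS = ln(25) ≈ 3.219, RHS = ln(5)² ≈ 2.59.
C: fails at (6, 7) — LHS = sin(13) ≈ 0.4202, RHS = sin(6) + sin(7) ≈ 0.3776.

Answer: A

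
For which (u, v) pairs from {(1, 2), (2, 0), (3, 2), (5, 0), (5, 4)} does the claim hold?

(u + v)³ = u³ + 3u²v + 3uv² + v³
All pairs

Testing each pair:
(1, 2): LHS = 27, RHS = 27 → holds
(2, 0): LHS = 8, RHS = 8 → holds
(3, 2): LHS = 125, RHS = 125 → holds
(5, 0): LHS = 125, RHS = 125 → holds
(5, 4): LHS = 729, RHS = 729 → holds

Every pair satisfies the claim.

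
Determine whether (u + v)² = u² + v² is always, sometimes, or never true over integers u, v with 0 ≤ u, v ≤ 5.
Sometimes true

It holds at (u, v) = (3, 0) (both sides equal 9), but fails at (u, v) = (5, 2) (LHS = 49, RHS = 29).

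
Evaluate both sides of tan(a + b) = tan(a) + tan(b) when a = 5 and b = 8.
LHS = tan(5 + 8) = tan(13) ≈ 0.463
RHS = tan(5) + tan(8) ≈ -10.18

LHS ≠ RHS (they differ by about 10.64), so the equation does not hold here.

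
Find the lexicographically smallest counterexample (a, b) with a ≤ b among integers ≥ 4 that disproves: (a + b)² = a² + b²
(a, b) = (4, 4)

Substituting (4, 4) into the claim:
LHS = (4 + 4)² = 64
RHS = 4² + 4² = 32

Since LHS ≠ RHS, this pair disproves the claim, and no lexicographically smaller pair (a ≤ b, integers ≥ 4) does.

For instance (4, 11) is also a counterexample (LHS = 225, RHS = 137), but it's lexicographically larger.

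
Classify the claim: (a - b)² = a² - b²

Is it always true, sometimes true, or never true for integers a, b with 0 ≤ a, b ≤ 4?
Sometimes true

It holds at (a, b) = (2, 0) (both sides equal 4), but fails at (a, b) = (4, 2) (LHS = 4, RHS = 12).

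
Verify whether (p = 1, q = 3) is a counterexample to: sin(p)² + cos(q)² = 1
Yes

Substituting p = 1, q = 3:
LHS = sin(1)² + cos(3)² ≈ 1.688
RHS = 1

Since LHS ≠ RHS, this pair disproves the claim.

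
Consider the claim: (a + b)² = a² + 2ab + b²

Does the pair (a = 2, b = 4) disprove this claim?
No

Substituting a = 2, b = 4:
LHS = (2 + 4)² = 36
RHS = 2² + 2·2·4 + 4² = 36

The sides agree, so this pair does not disprove the claim.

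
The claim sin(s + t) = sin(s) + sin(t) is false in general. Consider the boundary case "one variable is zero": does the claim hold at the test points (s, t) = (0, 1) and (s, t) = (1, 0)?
At (0, 1): LHS = sin(1) ≈ 0.8415, RHS = sin(1) ≈ 0.8415 → equal
At (1, 0): LHS = sin(1) ≈ 0.8415, RHS = sin(1) ≈ 0.8415 → equal

So the claim does hold at both of these boundary points, even though it is not an identity.

Answer: Yes, holds at both test points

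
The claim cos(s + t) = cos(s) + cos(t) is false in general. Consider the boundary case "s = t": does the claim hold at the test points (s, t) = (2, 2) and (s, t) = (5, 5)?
No, fails at both test points

At (2, 2): LHS = cos(4) ≈ -0.6536 ≠ RHS = 2·cos(2) ≈ -0.8323
At (5, 5): LHS = cos(10) ≈ -0.8391 ≠ RHS = 2·cos(5) ≈ 0.5673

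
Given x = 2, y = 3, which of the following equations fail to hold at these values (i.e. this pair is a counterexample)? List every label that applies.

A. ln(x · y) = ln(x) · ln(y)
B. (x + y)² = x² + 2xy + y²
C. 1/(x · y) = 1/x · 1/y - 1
A, C

Evaluating each claim at the given values:
A. LHS = ln(6) ≈ 1.792, RHS = ln(2)·ln(3) ≈ 0.7615 → fails here (LHS ≠ RHS)
B. LHS = 25, RHS = 25 → holds here (LHS = RHS)
C. LHS = 1/6, RHS = -5/6 → fails here (LHS ≠ RHS)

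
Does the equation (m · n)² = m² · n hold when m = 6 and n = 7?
Substituting m = 6, n = 7:

LHS = (6 · 7)² = 1764
RHS = 6² · 7 = 252

LHS ≠ RHS, so the equation does not hold at this point.

Answer: Fails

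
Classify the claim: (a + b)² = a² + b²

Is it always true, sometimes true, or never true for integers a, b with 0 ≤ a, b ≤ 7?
Sometimes true

It holds at (a, b) = (0, 1) (both sides equal 1), but fails at (a, b) = (7, 2) (LHS = 81, RHS = 53).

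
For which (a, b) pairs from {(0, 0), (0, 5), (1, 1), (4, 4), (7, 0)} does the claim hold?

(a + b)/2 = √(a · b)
(0, 0), (1, 1), (4, 4)

Testing each pair:
(0, 0): LHS = 0, RHS = 0 → holds
(0, 5): LHS = 5/2, RHS = 0 → fails
(1, 1): LHS = 1, RHS = 1 → holds
(4, 4): LHS = 4, RHS = 4 → holds
(7, 0): LHS = 7/2, RHS = 0 → fails

3 of 5 pairs satisfy the claim.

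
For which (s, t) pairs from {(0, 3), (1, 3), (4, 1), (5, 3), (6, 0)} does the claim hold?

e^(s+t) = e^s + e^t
Testing each pair:
(0, 3): LHS = e^3 ≈ 20.09, RHS = 1 + e^3 ≈ 21.09 → fails
(1, 3): LHS = e^4 ≈ 54.6, RHS = e + e^3 ≈ 22.8 → fails
(4, 1): LHS = e^5 ≈ 148.4, RHS = e + e^4 ≈ 57.32 → fails
(5, 3): LHS = e^8 ≈ 2981, RHS = e^3 + e^5 ≈ 168.5 → fails
(6, 0): LHS = e^6 ≈ 403.4, RHS = 1 + e^6 ≈ 404.4 → fails

No pair satisfies the claim.

Answer: None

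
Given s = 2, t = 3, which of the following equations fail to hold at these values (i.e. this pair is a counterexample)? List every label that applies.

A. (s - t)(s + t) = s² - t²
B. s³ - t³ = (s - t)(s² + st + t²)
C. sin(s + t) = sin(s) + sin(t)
Evaluating each claim at the given values:
A. LHS = -5, RHS = -5 → holds here (LHS = RHS)
B. LHS = -19, RHS = -19 → holds here (LHS = RHS)
C. LHS = sin(5) ≈ -0.9589, RHS = sin(3) + sin(2) ≈ 1.05 → fails here (LHS ≠ RHS)

Answer: C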